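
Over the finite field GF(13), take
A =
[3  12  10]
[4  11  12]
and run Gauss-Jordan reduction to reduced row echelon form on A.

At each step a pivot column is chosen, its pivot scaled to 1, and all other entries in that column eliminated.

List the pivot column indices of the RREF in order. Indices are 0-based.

[1] R0 /= 3  ⇒  (1, 4, 12)
     R1 -= 4·R0  ⇒  (0, 8, 3)
[2] R1 /= 8  ⇒  (0, 1, 2)
     R0 -= 4·R1  ⇒  (1, 0, 4)

pivot columns: 0, 1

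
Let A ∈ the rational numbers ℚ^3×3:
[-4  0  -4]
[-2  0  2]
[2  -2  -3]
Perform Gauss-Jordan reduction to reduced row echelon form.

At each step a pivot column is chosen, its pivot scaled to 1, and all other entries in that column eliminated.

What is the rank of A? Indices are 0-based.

rank = 3

pivot(0,0)=-4: scale R0 → (1, 0, 1)
  clear (1,0): R1 −= (-2)R0 → (0, 0, 4)
  clear (2,0): R2 −= (2)R0 → (0, -2, -5)
pivot(1,1): swap R1↔R2
pivot(1,1)=-2: scale R1 → (0, 1, 5/2)
pivot(2,2)=4: scale R2 → (0, 0, 1)
  clear (0,2): R0 −= (1)R2 → (1, 0, 0)
  clear (1,2): R1 −= (5/2)R2 → (0, 1, 0)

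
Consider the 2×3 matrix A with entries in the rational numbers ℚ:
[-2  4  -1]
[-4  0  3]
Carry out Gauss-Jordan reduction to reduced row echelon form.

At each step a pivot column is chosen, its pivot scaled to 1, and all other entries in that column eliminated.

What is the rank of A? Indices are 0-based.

rank = 2

pivot(0,0)=-2: scale R0 → (1, -2, 1/2)
  clear (1,0): R1 −= (-4)R0 → (0, -8, 5)
pivot(1,1)=-8: scale R1 → (0, 1, -5/8)
  clear (0,1): R0 −= (-2)R1 → (1, 0, -3/4)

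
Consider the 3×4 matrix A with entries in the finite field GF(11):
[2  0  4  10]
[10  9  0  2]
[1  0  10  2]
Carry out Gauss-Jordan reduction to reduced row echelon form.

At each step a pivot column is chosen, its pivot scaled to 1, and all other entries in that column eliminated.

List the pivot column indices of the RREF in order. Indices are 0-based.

[1] R0 /= 2  ⇒  (1, 0, 2, 5)
     R1 -= 10·R0  ⇒  (0, 9, 2, 7)
     R2 -= 1·R0  ⇒  (0, 0, 8, 8)
[2] R1 /= 9  ⇒  (0, 1, 10, 2)
[3] R2 /= 8  ⇒  (0, 0, 1, 1)
     R0 -= 2·R2  ⇒  (1, 0, 0, 3)
     R1 -= 10·R2  ⇒  (0, 1, 0, 3)

pivot columns: 0, 1, 2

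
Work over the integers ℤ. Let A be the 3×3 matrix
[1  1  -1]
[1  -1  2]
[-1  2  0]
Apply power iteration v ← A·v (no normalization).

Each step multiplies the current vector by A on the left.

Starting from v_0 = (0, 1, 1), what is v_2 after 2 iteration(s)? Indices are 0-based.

v_2 = (-1, 3, 2)

v_0 = (0, 1, 1).
v_1 = A·v_0 = (0, 1, 2).
v_2 = A·v_1 = (-1, 3, 2).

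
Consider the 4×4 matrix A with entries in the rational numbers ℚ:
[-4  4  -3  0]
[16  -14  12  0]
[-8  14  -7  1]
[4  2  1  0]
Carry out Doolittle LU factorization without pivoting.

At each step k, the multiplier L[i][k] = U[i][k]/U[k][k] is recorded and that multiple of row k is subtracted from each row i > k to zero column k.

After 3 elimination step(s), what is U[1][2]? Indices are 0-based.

[col 0] pivot -4
  R1 -= -4*R0 → (0, 2, 0, 0)  (L[1][0] := -4)
  R2 -= 2*R0 → (0, 6, -1, 1)  (L[2][0] := 2)
  R3 -= -1*R0 → (0, 6, -2, 0)  (L[3][0] := -1)
[col 1] pivot 2
  R2 -= 3*R1 → (0, 0, -1, 1)  (L[2][1] := 3)
  R3 -= 3*R1 → (0, 0, -2, 0)  (L[3][1] := 3)
[col 2] pivot -1
  R3 -= 2*R2 → (0, 0, 0, -2)  (L[3][2] := 2)

U[1][2] = 0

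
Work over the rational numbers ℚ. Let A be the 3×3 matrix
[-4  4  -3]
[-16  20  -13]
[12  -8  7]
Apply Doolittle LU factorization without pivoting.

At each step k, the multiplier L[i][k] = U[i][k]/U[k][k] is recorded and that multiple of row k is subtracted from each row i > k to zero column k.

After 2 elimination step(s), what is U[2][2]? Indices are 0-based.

U[2][2] = -1

[col 0] pivot -4
  R1 -= 4*R0 → (0, 4, -1)  (L[1][0] := 4)
  R2 -= -3*R0 → (0, 4, -2)  (L[2][0] := -3)
[col 1] pivot 4
  R2 -= 1*R1 → (0, 0, -1)  (L[2][1] := 1)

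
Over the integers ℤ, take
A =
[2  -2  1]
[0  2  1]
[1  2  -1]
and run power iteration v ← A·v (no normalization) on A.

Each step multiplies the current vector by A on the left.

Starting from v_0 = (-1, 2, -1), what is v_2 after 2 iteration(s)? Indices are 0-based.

v_0 = (-1, 2, -1).
v_1 = A·v_0 = (-7, 3, 4).
v_2 = A·v_1 = (-16, 10, -5).

v_2 = (-16, 10, -5)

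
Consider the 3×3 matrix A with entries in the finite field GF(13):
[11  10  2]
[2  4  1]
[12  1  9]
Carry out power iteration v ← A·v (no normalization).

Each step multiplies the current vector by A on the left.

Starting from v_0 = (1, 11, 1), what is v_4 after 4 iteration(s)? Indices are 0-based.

v_0 = (1, 11, 1).
v_1 = A·v_0 = (6, 8, 6).
v_2 = A·v_1 = (2, 11, 4).
v_3 = A·v_2 = (10, 0, 6).
v_4 = A·v_3 = (5, 0, 5).

v_4 = (5, 0, 5)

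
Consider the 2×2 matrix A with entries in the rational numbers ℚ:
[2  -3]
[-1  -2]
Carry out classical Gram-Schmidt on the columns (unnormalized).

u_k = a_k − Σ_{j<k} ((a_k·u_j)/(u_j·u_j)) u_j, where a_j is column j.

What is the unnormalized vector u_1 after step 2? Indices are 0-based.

Step 1: u_0 = a_0 = (2, -1).
Step 2: u_1 = a_1 − (-4/5)·u_0 = (-7/5, -14/5).

u_1 = (-7/5, -14/5)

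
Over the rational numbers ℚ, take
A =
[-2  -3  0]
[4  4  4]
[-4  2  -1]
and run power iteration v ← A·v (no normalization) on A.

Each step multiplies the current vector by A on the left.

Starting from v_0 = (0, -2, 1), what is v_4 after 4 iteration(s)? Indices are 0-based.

v_0 = (0, -2, 1).
v_1 = A·v_0 = (6, -4, -5).
v_2 = A·v_1 = (0, -12, -27).
v_3 = A·v_2 = (36, -156, 3).
v_4 = A·v_3 = (396, -468, -459).

v_4 = (396, -468, -459)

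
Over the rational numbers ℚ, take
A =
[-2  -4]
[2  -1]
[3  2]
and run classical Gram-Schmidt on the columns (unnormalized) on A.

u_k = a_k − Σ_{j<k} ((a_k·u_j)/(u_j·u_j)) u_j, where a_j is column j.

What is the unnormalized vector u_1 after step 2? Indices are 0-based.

Step 1: u_0 = a_0 = (-2, 2, 3).
Step 2: u_1 = a_1 − (12/17)·u_0 = (-44/17, -41/17, -2/17).

u_1 = (-44/17, -41/17, -2/17)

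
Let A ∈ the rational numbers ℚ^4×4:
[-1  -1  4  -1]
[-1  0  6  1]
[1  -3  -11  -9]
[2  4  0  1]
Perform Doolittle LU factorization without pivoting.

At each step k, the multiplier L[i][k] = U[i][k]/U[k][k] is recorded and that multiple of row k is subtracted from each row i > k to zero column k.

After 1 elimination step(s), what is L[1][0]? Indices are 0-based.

Step 1: pivot at (0,0) is -1.
  row1 ← row1 − (1)·row0  ⇒  L[1][0]=1, U row1=(0, 1, 2, 2)
  row2 ← row2 − (-1)·row0  ⇒  L[2][0]=-1, U row2=(0, -4, -7, -10)
  row3 ← row3 − (-2)·row0  ⇒  L[3][0]=-2, U row3=(0, 2, 8, -1)

L[1][0] = 1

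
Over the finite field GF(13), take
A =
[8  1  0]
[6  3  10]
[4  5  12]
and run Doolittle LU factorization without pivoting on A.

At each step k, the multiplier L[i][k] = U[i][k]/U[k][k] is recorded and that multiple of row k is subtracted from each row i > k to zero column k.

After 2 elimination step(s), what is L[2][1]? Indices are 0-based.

L[2][1] = 2

[col 0] pivot 8
  R1 -= 4*R0 → (0, 12, 10)  (L[1][0] := 4)
  R2 -= 7*R0 → (0, 11, 12)  (L[2][0] := 7)
[col 1] pivot 12
  R2 -= 2*R1 → (0, 0, 5)  (L[2][1] := 2)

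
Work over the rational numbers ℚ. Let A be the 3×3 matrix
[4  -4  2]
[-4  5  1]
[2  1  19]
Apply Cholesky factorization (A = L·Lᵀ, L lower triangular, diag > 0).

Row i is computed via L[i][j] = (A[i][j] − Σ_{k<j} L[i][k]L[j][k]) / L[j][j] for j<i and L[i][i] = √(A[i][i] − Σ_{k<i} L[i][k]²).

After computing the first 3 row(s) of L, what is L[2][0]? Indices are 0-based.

L[2][0] = 1

Step 1: L[0][0] = √(4) = 2.
  L[1][0] = (-4) / L[0][0] = -2.
Step 2: L[1][1] = √(1) = 1.
  L[2][0] = (2) / L[0][0] = 1.
  L[2][1] = (3) / L[1][1] = 3.
Step 3: L[2][2] = √(9) = 3.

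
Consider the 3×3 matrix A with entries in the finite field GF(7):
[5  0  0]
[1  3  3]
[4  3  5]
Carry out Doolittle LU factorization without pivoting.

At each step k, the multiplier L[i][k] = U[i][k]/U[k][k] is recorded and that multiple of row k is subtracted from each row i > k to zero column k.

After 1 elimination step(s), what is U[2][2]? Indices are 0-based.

U[2][2] = 5

[col 0] pivot 5
  R1 -= 3*R0 → (0, 3, 3)  (L[1][0] := 3)
  R2 -= 5*R0 → (0, 3, 5)  (L[2][0] := 5)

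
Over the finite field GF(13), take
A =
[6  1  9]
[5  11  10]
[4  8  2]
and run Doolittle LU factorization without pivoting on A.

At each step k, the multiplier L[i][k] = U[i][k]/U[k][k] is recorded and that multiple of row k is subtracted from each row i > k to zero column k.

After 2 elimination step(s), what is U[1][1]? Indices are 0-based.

U[1][1] = 8

[col 0] pivot 6
  R1 -= 3*R0 → (0, 8, 9)  (L[1][0] := 3)
  R2 -= 5*R0 → (0, 3, 9)  (L[2][0] := 5)
[col 1] pivot 8
  R2 -= 2*R1 → (0, 0, 4)  (L[2][1] := 2)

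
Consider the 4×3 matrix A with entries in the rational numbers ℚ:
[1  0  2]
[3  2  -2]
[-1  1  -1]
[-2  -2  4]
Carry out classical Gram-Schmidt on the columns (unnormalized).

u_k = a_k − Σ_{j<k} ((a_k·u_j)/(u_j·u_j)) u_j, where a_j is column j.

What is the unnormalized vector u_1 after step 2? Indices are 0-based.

Step 1: u_0 = a_0 = (1, 3, -1, -2).
Step 2: u_1 = a_1 − (3/5)·u_0 = (-3/5, 1/5, 8/5, -4/5).

u_1 = (-3/5, 1/5, 8/5, -4/5)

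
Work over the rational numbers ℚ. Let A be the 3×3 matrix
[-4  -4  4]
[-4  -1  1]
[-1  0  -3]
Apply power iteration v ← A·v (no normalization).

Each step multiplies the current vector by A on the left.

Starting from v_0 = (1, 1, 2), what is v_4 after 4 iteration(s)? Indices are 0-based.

v_0 = (1, 1, 2).
v_1 = A·v_0 = (0, -3, -7).
v_2 = A·v_1 = (-16, -4, 21).
v_3 = A·v_2 = (164, 89, -47).
v_4 = A·v_3 = (-1200, -792, -23).

v_4 = (-1200, -792, -23)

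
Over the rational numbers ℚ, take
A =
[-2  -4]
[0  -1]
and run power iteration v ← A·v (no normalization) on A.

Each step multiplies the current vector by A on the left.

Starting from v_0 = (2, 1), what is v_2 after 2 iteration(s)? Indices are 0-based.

v_2 = (20, 1)

v_0 = (2, 1).
v_1 = A·v_0 = (-8, -1).
v_2 = A·v_1 = (20, 1).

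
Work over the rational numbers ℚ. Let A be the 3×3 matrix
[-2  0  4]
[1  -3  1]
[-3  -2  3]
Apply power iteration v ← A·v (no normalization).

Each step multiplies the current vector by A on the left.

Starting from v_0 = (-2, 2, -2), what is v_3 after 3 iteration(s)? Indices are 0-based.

v_3 = (96, -54, 40)

v_0 = (-2, 2, -2).
v_1 = A·v_0 = (-4, -10, -4).
v_2 = A·v_1 = (-8, 22, 20).
v_3 = A·v_2 = (96, -54, 40).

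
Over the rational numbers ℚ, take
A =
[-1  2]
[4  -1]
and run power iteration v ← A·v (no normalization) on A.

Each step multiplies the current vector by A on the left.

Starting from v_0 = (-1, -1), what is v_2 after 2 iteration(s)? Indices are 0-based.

v_0 = (-1, -1).
v_1 = A·v_0 = (-1, -3).
v_2 = A·v_1 = (-5, -1).

v_2 = (-5, -1)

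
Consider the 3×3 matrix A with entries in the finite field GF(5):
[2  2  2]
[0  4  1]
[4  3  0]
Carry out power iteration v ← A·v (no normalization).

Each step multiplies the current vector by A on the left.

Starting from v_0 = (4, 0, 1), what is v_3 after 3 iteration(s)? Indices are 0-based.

v_0 = (4, 0, 1).
v_1 = A·v_0 = (0, 1, 1).
v_2 = A·v_1 = (4, 0, 3).
v_3 = A·v_2 = (4, 3, 1).

v_3 = (4, 3, 1)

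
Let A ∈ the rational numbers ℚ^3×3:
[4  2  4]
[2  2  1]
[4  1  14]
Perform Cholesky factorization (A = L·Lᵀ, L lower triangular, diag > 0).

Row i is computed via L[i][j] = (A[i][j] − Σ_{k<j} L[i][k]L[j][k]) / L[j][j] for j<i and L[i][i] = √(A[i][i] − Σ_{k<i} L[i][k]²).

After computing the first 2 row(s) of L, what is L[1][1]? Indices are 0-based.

L[1][1] = 1

Step 1: L[0][0] = √(4) = 2.
  L[1][0] = (2) / L[0][0] = 1.
Step 2: L[1][1] = √(1) = 1.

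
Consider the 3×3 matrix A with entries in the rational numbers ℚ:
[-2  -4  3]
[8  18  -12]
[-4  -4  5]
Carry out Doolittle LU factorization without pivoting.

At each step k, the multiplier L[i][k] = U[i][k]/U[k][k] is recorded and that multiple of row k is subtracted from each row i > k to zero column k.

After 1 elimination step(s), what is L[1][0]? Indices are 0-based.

[col 0] pivot -2
  R1 -= -4*R0 → (0, 2, 0)  (L[1][0] := -4)
  R2 -= 2*R0 → (0, 4, -1)  (L[2][0] := 2)

L[1][0] = -4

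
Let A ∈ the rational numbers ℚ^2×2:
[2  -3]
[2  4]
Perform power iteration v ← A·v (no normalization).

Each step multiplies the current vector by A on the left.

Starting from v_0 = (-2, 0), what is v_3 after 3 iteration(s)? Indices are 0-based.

v_3 = (80, -88)

v_0 = (-2, 0).
v_1 = A·v_0 = (-4, -4).
v_2 = A·v_1 = (4, -24).
v_3 = A·v_2 = (80, -88).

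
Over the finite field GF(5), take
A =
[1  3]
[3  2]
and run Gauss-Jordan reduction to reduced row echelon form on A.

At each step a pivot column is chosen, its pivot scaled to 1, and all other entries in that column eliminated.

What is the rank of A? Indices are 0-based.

[1] R0 /= 1  ⇒  (1, 3)
     R1 -= 3·R0  ⇒  (0, 3)
[2] R1 /= 3  ⇒  (0, 1)
     R0 -= 3·R1  ⇒  (1, 0)

rank = 2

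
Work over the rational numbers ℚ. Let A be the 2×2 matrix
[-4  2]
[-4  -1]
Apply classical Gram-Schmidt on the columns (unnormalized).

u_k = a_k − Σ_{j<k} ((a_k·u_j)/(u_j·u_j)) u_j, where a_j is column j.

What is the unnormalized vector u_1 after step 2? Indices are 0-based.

u_1 = (3/2, -3/2)

Step 1: u_0 = a_0 = (-4, -4).
Step 2: u_1 = a_1 − (-1/8)·u_0 = (3/2, -3/2).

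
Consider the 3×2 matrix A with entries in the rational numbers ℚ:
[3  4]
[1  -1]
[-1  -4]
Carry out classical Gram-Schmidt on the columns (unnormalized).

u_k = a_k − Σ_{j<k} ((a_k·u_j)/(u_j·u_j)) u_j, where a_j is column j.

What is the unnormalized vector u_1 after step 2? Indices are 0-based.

Step 1: u_0 = a_0 = (3, 1, -1).
Step 2: u_1 = a_1 − (15/11)·u_0 = (-1/11, -26/11, -29/11).

u_1 = (-1/11, -26/11, -29/11)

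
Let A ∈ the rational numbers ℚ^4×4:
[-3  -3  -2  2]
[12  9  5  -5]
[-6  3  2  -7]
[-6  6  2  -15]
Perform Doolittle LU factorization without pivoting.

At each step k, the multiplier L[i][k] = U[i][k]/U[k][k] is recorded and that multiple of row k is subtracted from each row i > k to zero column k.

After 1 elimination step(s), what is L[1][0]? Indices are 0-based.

L[1][0] = -4

[col 0] pivot -3
  R1 -= -4*R0 → (0, -3, -3, 3)  (L[1][0] := -4)
  R2 -= 2*R0 → (0, 9, 6, -11)  (L[2][0] := 2)
  R3 -= 2*R0 → (0, 12, 6, -19)  (L[3][0] := 2)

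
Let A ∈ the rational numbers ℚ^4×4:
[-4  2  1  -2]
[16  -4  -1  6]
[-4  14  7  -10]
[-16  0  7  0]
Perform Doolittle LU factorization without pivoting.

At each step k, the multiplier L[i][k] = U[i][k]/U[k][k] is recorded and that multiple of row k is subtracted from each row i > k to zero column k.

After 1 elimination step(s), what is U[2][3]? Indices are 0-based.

U[2][3] = -8

k=0: U[0][0]=-4
  eliminate (1,0): mult=-4, new row 1: (0, 4, 3, -2); set L[1][0]=-4
  eliminate (2,0): mult=1, new row 2: (0, 12, 6, -8); set L[2][0]=1
  eliminate (3,0): mult=4, new row 3: (0, -8, 3, 8); set L[3][0]=4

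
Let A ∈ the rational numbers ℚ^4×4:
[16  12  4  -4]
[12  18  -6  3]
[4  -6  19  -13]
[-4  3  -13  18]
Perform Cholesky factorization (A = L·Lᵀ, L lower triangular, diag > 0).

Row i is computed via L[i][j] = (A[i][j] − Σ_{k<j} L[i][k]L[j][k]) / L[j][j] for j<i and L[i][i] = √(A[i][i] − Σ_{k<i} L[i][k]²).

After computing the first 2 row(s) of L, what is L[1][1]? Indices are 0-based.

Step 1: L[0][0] = √(16) = 4.
  L[1][0] = (12) / L[0][0] = 3.
Step 2: L[1][1] = √(9) = 3.

L[1][1] = 3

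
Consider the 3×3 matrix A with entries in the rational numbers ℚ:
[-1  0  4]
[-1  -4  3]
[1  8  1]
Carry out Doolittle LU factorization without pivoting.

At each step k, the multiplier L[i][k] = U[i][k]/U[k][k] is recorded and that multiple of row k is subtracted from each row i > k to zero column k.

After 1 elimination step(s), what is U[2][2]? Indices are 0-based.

U[2][2] = 5

k=0: U[0][0]=-1
  eliminate (1,0): mult=1, new row 1: (0, -4, -1); set L[1][0]=1
  eliminate (2,0): mult=-1, new row 2: (0, 8, 5); set L[2][0]=-1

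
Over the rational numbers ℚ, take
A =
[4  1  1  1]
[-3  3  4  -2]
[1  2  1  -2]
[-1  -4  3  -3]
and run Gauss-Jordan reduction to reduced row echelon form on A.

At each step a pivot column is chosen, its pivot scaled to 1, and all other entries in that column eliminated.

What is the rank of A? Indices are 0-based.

step 1: normalize row 0 (÷4) = (1, 1/4, 1/4, 1/4)
  row 1: subtract -3×row0 = (0, 15/4, 19/4, -5/4)
  row 2: subtract 1×row0 = (0, 7/4, 3/4, -9/4)
  row 3: subtract -1×row0 = (0, -15/4, 13/4, -11/4)
step 2: normalize row 1 (÷15/4) = (0, 1, 19/15, -1/3)
  row 0: subtract 1/4×row1 = (1, 0, -1/15, 1/3)
  row 2: subtract 7/4×row1 = (0, 0, -22/15, -5/3)
  row 3: subtract -15/4×row1 = (0, 0, 8, -4)
step 3: normalize row 2 (÷-22/15) = (0, 0, 1, 25/22)
  row 0: subtract -1/15×row2 = (1, 0, 0, 9/22)
  row 1: subtract 19/15×row2 = (0, 1, 0, -39/22)
  row 3: subtract 8×row2 = (0, 0, 0, -144/11)
step 4: normalize row 3 (÷-144/11) = (0, 0, 0, 1)
  row 0: subtract 9/22×row3 = (1, 0, 0, 0)
  row 1: subtract -39/22×row3 = (0, 1, 0, 0)
  row 2: subtract 25/22×row3 = (0, 0, 1, 0)

rank = 4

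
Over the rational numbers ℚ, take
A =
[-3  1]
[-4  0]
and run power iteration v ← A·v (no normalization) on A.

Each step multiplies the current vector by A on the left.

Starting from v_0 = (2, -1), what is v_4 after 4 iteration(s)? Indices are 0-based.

v_4 = (-19, 44)

v_0 = (2, -1).
v_1 = A·v_0 = (-7, -8).
v_2 = A·v_1 = (13, 28).
v_3 = A·v_2 = (-11, -52).
v_4 = A·v_3 = (-19, 44).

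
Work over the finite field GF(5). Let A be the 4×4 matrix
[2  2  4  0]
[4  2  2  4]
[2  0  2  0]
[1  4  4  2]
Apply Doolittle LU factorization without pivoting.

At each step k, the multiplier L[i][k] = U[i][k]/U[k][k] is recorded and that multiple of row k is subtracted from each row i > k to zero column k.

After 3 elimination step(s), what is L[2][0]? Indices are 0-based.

L[2][0] = 1

[col 0] pivot 2
  R1 -= 2*R0 → (0, 3, 4, 4)  (L[1][0] := 2)
  R2 -= 1*R0 → (0, 3, 3, 0)  (L[2][0] := 1)
  R3 -= 3*R0 → (0, 3, 2, 2)  (L[3][0] := 3)
[col 1] pivot 3
  R2 -= 1*R1 → (0, 0, 4, 1)  (L[2][1] := 1)
  R3 -= 1*R1 → (0, 0, 3, 3)  (L[3][1] := 1)
[col 2] pivot 4
  R3 -= 2*R2 → (0, 0, 0, 1)  (L[3][2] := 2)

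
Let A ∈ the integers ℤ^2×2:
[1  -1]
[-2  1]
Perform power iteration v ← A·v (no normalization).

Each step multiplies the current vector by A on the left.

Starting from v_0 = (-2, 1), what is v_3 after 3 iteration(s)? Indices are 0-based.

v_3 = (-19, 27)

v_0 = (-2, 1).
v_1 = A·v_0 = (-3, 5).
v_2 = A·v_1 = (-8, 11).
v_3 = A·v_2 = (-19, 27).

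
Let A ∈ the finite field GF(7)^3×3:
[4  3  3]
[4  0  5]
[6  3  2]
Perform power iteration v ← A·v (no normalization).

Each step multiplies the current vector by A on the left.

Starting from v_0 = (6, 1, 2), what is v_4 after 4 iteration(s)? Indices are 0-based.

v_4 = (1, 0, 1)

v_0 = (6, 1, 2).
v_1 = A·v_0 = (5, 6, 1).
v_2 = A·v_1 = (6, 4, 1).
v_3 = A·v_2 = (4, 1, 1).
v_4 = A·v_3 = (1, 0, 1).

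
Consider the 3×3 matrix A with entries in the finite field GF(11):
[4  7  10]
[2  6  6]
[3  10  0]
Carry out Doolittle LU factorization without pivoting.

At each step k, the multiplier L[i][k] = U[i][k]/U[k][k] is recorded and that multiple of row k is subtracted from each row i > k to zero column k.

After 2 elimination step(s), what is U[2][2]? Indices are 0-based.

Step 1: pivot at (0,0) is 4.
  row1 ← row1 − (6)·row0  ⇒  L[1][0]=6, U row1=(0, 8, 1)
  row2 ← row2 − (9)·row0  ⇒  L[2][0]=9, U row2=(0, 2, 9)
Step 2: pivot at (1,1) is 8.
  row2 ← row2 − (3)·row1  ⇒  L[2][1]=3, U row2=(0, 0, 6)

U[2][2] = 6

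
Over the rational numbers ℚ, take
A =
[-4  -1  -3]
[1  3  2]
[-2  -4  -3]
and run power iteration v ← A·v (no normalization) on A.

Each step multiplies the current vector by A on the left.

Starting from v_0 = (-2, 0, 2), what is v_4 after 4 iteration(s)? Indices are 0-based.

v_4 = (-146, 38, -74)

v_0 = (-2, 0, 2).
v_1 = A·v_0 = (2, 2, -2).
v_2 = A·v_1 = (-4, 4, -6).
v_3 = A·v_2 = (30, -4, 10).
v_4 = A·v_3 = (-146, 38, -74).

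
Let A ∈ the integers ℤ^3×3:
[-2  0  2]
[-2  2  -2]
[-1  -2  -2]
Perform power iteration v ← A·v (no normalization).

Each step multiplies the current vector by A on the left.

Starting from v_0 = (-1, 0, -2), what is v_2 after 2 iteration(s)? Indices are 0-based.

v_0 = (-1, 0, -2).
v_1 = A·v_0 = (-2, 6, 5).
v_2 = A·v_1 = (14, 6, -20).

v_2 = (14, 6, -20)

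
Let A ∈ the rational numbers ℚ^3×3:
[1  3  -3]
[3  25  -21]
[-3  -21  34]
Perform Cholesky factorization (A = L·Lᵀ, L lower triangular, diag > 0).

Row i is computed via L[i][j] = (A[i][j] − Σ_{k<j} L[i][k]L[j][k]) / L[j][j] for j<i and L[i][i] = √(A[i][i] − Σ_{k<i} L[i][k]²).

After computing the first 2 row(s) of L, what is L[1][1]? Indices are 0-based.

L[1][1] = 4

Step 1: L[0][0] = √(1) = 1.
  L[1][0] = (3) / L[0][0] = 3.
Step 2: L[1][1] = √(16) = 4.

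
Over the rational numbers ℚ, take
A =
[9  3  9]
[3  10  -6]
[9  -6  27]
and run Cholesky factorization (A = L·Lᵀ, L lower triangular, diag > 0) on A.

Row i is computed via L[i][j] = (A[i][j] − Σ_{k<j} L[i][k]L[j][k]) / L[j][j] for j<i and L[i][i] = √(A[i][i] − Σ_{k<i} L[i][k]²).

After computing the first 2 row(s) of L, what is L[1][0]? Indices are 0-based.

Step 1: L[0][0] = √(9) = 3.
  L[1][0] = (3) / L[0][0] = 1.
Step 2: L[1][1] = √(9) = 3.

L[1][0] = 1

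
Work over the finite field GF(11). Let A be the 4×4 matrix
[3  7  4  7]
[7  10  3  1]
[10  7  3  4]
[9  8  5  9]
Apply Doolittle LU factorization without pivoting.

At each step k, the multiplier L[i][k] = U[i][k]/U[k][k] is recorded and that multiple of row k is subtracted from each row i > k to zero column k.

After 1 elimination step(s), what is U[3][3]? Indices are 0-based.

U[3][3] = 10

[col 0] pivot 3
  R1 -= 6*R0 → (0, 1, 1, 3)  (L[1][0] := 6)
  R2 -= 7*R0 → (0, 2, 8, 10)  (L[2][0] := 7)
  R3 -= 3*R0 → (0, 9, 4, 10)  (L[3][0] := 3)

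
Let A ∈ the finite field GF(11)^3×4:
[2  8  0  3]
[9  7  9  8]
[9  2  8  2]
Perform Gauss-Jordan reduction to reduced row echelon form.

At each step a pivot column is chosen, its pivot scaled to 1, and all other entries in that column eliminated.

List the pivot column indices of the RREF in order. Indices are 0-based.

pivot columns: 0, 1, 2

[1] R0 /= 2  ⇒  (1, 4, 0, 7)
     R1 -= 9·R0  ⇒  (0, 4, 9, 0)
     R2 -= 9·R0  ⇒  (0, 10, 8, 5)
[2] R1 /= 4  ⇒  (0, 1, 5, 0)
     R0 -= 4·R1  ⇒  (1, 0, 2, 7)
     R2 -= 10·R1  ⇒  (0, 0, 2, 5)
[3] R2 /= 2  ⇒  (0, 0, 1, 8)
     R0 -= 2·R2  ⇒  (1, 0, 0, 2)
     R1 -= 5·R2  ⇒  (0, 1, 0, 4)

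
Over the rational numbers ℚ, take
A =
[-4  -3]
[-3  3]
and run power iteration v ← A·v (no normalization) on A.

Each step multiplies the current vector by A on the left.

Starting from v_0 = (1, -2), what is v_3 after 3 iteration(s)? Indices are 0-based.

v_3 = (23, -156)

v_0 = (1, -2).
v_1 = A·v_0 = (2, -9).
v_2 = A·v_1 = (19, -33).
v_3 = A·v_2 = (23, -156).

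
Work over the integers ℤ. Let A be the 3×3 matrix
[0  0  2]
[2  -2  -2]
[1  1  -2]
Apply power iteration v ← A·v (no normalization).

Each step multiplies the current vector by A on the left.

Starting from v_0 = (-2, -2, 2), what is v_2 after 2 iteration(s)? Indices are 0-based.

v_2 = (-16, 32, 16)

v_0 = (-2, -2, 2).
v_1 = A·v_0 = (4, -4, -8).
v_2 = A·v_1 = (-16, 32, 16).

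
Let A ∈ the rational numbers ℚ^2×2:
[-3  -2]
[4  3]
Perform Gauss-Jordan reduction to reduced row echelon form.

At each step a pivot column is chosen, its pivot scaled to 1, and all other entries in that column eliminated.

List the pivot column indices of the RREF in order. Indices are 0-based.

pivot columns: 0, 1

step 1: normalize row 0 (÷-3) = (1, 2/3)
  row 1: subtract 4×row0 = (0, 1/3)
step 2: normalize row 1 (÷1/3) = (0, 1)
  row 0: subtract 2/3×row1 = (1, 0)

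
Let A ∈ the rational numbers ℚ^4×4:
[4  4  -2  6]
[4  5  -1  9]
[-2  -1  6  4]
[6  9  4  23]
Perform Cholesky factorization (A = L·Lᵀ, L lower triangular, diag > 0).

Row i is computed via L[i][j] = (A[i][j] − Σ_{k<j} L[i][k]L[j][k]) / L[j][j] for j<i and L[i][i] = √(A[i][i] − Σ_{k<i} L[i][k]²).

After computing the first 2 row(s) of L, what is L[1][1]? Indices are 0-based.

Step 1: L[0][0] = √(4) = 2.
  L[1][0] = (4) / L[0][0] = 2.
Step 2: L[1][1] = √(1) = 1.

L[1][1] = 1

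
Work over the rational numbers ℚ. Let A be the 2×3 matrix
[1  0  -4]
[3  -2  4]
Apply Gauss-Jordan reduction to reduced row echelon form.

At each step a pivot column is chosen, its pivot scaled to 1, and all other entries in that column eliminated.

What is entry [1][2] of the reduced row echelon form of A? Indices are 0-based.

M[1][2] = -8

pivot(0,0)=1: scale R0 → (1, 0, -4)
  clear (1,0): R1 −= (3)R0 → (0, -2, 16)
pivot(1,1)=-2: scale R1 → (0, 1, -8)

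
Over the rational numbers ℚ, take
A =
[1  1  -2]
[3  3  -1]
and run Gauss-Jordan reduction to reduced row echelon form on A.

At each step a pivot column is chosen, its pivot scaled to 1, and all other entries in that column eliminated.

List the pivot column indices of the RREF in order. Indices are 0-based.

pivot(0,0)=1: scale R0 → (1, 1, -2)
  clear (1,0): R1 −= (3)R0 → (0, 0, 5)
col 1: no nonzero at/below row 1; advance.
pivot(1,2)=5: scale R1 → (0, 0, 1)
  clear (0,2): R0 −= (-2)R1 → (1, 1, 0)

pivot columns: 0, 2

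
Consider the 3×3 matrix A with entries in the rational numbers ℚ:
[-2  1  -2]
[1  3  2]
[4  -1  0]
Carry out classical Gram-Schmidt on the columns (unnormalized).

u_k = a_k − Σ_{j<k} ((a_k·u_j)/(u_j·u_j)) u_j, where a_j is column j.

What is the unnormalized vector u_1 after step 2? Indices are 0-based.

Step 1: u_0 = a_0 = (-2, 1, 4).
Step 2: u_1 = a_1 − (-1/7)·u_0 = (5/7, 22/7, -3/7).

u_1 = (5/7, 22/7, -3/7)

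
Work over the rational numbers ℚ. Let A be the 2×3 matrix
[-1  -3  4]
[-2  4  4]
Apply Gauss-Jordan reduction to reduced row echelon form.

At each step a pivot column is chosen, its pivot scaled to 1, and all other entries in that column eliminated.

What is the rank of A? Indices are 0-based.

step 1: normalize row 0 (÷-1) = (1, 3, -4)
  row 1: subtract -2×row0 = (0, 10, -4)
step 2: normalize row 1 (÷10) = (0, 1, -2/5)
  row 0: subtract 3×row1 = (1, 0, -14/5)

rank = 2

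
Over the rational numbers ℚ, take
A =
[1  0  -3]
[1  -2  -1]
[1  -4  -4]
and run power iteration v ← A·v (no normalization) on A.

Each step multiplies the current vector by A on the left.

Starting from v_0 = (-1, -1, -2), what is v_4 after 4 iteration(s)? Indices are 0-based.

v_4 = (-547, -193, -959)

v_0 = (-1, -1, -2).
v_1 = A·v_0 = (5, 3, 11).
v_2 = A·v_1 = (-28, -12, -51).
v_3 = A·v_2 = (125, 47, 224).
v_4 = A·v_3 = (-547, -193, -959).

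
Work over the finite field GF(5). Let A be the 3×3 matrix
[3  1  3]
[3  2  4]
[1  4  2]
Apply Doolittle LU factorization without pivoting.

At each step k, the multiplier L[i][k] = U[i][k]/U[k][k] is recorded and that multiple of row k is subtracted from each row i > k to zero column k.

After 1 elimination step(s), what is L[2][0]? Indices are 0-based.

L[2][0] = 2

k=0: U[0][0]=3
  eliminate (1,0): mult=1, new row 1: (0, 1, 1); set L[1][0]=1
  eliminate (2,0): mult=2, new row 2: (0, 2, 1); set L[2][0]=2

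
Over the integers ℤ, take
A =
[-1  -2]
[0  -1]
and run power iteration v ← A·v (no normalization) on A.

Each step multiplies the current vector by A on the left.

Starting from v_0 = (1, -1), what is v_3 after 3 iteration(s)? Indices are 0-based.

v_3 = (5, 1)

v_0 = (1, -1).
v_1 = A·v_0 = (1, 1).
v_2 = A·v_1 = (-3, -1).
v_3 = A·v_2 = (5, 1).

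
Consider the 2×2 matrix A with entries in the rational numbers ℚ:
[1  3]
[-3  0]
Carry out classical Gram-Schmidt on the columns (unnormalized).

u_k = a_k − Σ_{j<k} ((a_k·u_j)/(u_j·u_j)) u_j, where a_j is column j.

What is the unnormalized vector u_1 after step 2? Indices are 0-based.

Step 1: u_0 = a_0 = (1, -3).
Step 2: u_1 = a_1 − (3/10)·u_0 = (27/10, 9/10).

u_1 = (27/10, 9/10)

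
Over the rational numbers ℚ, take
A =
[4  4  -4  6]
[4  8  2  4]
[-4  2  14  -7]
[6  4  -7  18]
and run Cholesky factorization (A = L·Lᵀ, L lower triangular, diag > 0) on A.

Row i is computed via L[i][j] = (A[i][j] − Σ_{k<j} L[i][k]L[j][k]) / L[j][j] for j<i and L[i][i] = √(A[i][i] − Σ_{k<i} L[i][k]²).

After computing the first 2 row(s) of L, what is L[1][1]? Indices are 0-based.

Step 1: L[0][0] = √(4) = 2.
  L[1][0] = (4) / L[0][0] = 2.
Step 2: L[1][1] = √(4) = 2.

L[1][1] = 2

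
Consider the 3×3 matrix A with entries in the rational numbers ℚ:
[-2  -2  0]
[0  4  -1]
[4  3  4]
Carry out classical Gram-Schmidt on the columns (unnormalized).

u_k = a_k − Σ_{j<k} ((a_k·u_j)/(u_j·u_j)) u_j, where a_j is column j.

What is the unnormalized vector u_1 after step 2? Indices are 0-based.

Step 1: u_0 = a_0 = (-2, 0, 4).
Step 2: u_1 = a_1 − (4/5)·u_0 = (-2/5, 4, -1/5).

u_1 = (-2/5, 4, -1/5)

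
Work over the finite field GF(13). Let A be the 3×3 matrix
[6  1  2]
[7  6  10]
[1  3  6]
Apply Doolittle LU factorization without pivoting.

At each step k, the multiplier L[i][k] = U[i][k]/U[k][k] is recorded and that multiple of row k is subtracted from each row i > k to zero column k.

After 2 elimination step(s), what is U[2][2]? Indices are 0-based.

k=0: U[0][0]=6
  eliminate (1,0): mult=12, new row 1: (0, 7, 12); set L[1][0]=12
  eliminate (2,0): mult=11, new row 2: (0, 5, 10); set L[2][0]=11
k=1: U[1][1]=7
  eliminate (2,1): mult=10, new row 2: (0, 0, 7); set L[2][1]=10

U[2][2] = 7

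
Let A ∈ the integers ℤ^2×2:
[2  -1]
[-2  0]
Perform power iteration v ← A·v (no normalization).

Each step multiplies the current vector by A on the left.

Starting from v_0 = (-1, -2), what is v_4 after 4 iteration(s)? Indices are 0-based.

v_0 = (-1, -2).
v_1 = A·v_0 = (0, 2).
v_2 = A·v_1 = (-2, 0).
v_3 = A·v_2 = (-4, 4).
v_4 = A·v_3 = (-12, 8).

v_4 = (-12, 8)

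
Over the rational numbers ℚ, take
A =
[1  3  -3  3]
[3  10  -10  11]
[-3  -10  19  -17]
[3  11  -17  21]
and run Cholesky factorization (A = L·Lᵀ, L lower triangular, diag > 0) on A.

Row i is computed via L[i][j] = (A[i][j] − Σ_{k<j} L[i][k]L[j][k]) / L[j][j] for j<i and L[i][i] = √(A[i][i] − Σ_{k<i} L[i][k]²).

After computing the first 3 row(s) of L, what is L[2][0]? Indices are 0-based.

Step 1: L[0][0] = √(1) = 1.
  L[1][0] = (3) / L[0][0] = 3.
Step 2: L[1][1] = √(1) = 1.
  L[2][0] = (-3) / L[0][0] = -3.
  L[2][1] = (-1) / L[1][1] = -1.
Step 3: L[2][2] = √(9) = 3.

L[2][0] = -3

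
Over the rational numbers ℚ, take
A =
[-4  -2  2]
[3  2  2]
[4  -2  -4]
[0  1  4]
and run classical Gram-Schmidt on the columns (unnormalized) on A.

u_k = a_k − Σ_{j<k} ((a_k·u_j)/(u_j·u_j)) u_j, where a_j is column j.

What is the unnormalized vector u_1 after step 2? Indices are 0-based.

u_1 = (-58/41, 64/41, -106/41, 1)

Step 1: u_0 = a_0 = (-4, 3, 4, 0).
Step 2: u_1 = a_1 − (6/41)·u_0 = (-58/41, 64/41, -106/41, 1).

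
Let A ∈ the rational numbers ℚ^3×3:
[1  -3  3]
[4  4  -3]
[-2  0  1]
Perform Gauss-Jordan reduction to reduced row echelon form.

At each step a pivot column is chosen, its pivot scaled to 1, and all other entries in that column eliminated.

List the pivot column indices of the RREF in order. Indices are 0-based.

step 1: normalize row 0 (÷1) = (1, -3, 3)
  row 1: subtract 4×row0 = (0, 16, -15)
  row 2: subtract -2×row0 = (0, -6, 7)
step 2: normalize row 1 (÷16) = (0, 1, -15/16)
  row 0: subtract -3×row1 = (1, 0, 3/16)
  row 2: subtract -6×row1 = (0, 0, 11/8)
step 3: normalize row 2 (÷11/8) = (0, 0, 1)
  row 0: subtract 3/16×row2 = (1, 0, 0)
  row 1: subtract -15/16×row2 = (0, 1, 0)

pivot columns: 0, 1, 2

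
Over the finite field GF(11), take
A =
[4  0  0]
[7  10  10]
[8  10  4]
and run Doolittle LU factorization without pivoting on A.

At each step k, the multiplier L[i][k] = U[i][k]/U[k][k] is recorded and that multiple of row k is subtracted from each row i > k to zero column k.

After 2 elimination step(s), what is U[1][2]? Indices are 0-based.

U[1][2] = 10

Step 1: pivot at (0,0) is 4.
  row1 ← row1 − (10)·row0  ⇒  L[1][0]=10, U row1=(0, 10, 10)
  row2 ← row2 − (2)·row0  ⇒  L[2][0]=2, U row2=(0, 10, 4)
Step 2: pivot at (1,1) is 10.
  row2 ← row2 − (1)·row1  ⇒  L[2][1]=1, U row2=(0, 0, 5)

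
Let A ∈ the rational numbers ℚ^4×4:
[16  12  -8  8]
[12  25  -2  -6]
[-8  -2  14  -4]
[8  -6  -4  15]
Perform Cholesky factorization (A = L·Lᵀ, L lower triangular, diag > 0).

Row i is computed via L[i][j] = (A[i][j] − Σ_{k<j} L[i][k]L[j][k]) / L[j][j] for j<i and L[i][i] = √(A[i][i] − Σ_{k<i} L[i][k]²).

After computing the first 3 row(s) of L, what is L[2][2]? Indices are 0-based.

Step 1: L[0][0] = √(16) = 4.
  L[1][0] = (12) / L[0][0] = 3.
Step 2: L[1][1] = √(16) = 4.
  L[2][0] = (-8) / L[0][0] = -2.
  L[2][1] = (4) / L[1][1] = 1.
Step 3: L[2][2] = √(9) = 3.

L[2][2] = 3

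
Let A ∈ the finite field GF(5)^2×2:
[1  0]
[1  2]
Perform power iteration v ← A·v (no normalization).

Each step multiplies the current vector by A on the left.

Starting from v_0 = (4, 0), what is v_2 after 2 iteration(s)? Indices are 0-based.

v_0 = (4, 0).
v_1 = A·v_0 = (4, 4).
v_2 = A·v_1 = (4, 2).

v_2 = (4, 2)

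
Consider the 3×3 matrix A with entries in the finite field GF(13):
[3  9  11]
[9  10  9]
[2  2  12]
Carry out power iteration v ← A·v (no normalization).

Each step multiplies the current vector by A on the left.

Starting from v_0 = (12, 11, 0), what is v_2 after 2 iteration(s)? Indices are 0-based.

v_0 = (12, 11, 0).
v_1 = A·v_0 = (5, 10, 7).
v_2 = A·v_1 = (0, 0, 10).

v_2 = (0, 0, 10)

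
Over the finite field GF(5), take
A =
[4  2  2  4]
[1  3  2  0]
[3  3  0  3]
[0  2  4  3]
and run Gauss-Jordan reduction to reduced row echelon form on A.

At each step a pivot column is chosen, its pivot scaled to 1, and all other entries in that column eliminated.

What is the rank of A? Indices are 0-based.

rank = 4

step 1: normalize row 0 (÷4) = (1, 3, 3, 1)
  row 1: subtract 1×row0 = (0, 0, 4, 4)
  row 2: subtract 3×row0 = (0, 4, 1, 0)
step 2: exchange rows 1,2
step 2: normalize row 1 (÷4) = (0, 1, 4, 0)
  row 0: subtract 3×row1 = (1, 0, 1, 1)
  row 3: subtract 2×row1 = (0, 0, 1, 3)
step 3: normalize row 2 (÷4) = (0, 0, 1, 1)
  row 0: subtract 1×row2 = (1, 0, 0, 0)
  row 1: subtract 4×row2 = (0, 1, 0, 1)
  row 3: subtract 1×row2 = (0, 0, 0, 2)
step 4: normalize row 3 (÷2) = (0, 0, 0, 1)
  row 1: subtract 1×row3 = (0, 1, 0, 0)
  row 2: subtract 1×row3 = (0, 0, 1, 0)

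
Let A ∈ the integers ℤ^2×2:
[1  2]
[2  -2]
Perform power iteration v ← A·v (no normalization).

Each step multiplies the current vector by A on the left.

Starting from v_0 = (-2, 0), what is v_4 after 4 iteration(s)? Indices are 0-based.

v_0 = (-2, 0).
v_1 = A·v_0 = (-2, -4).
v_2 = A·v_1 = (-10, 4).
v_3 = A·v_2 = (-2, -28).
v_4 = A·v_3 = (-58, 52).

v_4 = (-58, 52)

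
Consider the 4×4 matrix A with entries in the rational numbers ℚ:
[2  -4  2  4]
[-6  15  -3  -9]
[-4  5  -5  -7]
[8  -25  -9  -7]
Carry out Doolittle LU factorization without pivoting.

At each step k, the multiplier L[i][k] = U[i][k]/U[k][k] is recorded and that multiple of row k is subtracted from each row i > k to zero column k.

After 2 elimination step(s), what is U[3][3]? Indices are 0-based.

[col 0] pivot 2
  R1 -= -3*R0 → (0, 3, 3, 3)  (L[1][0] := -3)
  R2 -= -2*R0 → (0, -3, -1, 1)  (L[2][0] := -2)
  R3 -= 4*R0 → (0, -9, -17, -23)  (L[3][0] := 4)
[col 1] pivot 3
  R2 -= -1*R1 → (0, 0, 2, 4)  (L[2][1] := -1)
  R3 -= -3*R1 → (0, 0, -8, -14)  (L[3][1] := -3)

U[3][3] = -14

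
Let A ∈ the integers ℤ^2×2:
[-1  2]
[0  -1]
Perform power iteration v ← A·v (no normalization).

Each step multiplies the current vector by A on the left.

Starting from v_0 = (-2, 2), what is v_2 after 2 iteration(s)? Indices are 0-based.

v_0 = (-2, 2).
v_1 = A·v_0 = (6, -2).
v_2 = A·v_1 = (-10, 2).

v_2 = (-10, 2)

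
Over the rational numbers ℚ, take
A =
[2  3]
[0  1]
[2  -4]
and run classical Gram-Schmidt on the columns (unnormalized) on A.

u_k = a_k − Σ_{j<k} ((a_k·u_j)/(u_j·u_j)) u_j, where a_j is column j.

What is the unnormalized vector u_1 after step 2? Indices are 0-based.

Step 1: u_0 = a_0 = (2, 0, 2).
Step 2: u_1 = a_1 − (-1/4)·u_0 = (7/2, 1, -7/2).

u_1 = (7/2, 1, -7/2)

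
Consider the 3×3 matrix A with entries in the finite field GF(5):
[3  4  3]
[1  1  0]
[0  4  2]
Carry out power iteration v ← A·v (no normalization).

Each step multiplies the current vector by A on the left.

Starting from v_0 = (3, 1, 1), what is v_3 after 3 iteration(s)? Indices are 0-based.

v_0 = (3, 1, 1).
v_1 = A·v_0 = (1, 4, 1).
v_2 = A·v_1 = (2, 0, 3).
v_3 = A·v_2 = (0, 2, 1).

v_3 = (0, 2, 1)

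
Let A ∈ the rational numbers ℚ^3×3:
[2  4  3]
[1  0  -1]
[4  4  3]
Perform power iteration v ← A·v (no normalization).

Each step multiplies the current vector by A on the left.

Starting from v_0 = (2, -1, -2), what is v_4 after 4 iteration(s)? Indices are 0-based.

v_0 = (2, -1, -2).
v_1 = A·v_0 = (-6, 4, -2).
v_2 = A·v_1 = (-2, -4, -14).
v_3 = A·v_2 = (-62, 12, -66).
v_4 = A·v_3 = (-274, 4, -398).

v_4 = (-274, 4, -398)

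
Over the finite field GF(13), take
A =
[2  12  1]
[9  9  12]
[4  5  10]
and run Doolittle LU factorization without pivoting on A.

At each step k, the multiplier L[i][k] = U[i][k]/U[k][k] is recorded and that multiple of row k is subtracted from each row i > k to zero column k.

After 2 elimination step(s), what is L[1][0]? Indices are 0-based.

L[1][0] = 11

[col 0] pivot 2
  R1 -= 11*R0 → (0, 7, 1)  (L[1][0] := 11)
  R2 -= 2*R0 → (0, 7, 8)  (L[2][0] := 2)
[col 1] pivot 7
  R2 -= 1*R1 → (0, 0, 7)  (L[2][1] := 1)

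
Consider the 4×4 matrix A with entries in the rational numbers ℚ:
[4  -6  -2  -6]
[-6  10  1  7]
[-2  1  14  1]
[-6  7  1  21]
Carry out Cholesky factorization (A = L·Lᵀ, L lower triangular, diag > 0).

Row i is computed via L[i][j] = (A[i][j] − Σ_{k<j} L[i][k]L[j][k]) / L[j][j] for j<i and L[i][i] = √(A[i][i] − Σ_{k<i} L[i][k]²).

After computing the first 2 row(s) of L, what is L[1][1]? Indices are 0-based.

Step 1: L[0][0] = √(4) = 2.
  L[1][0] = (-6) / L[0][0] = -3.
Step 2: L[1][1] = √(1) = 1.

L[1][1] = 1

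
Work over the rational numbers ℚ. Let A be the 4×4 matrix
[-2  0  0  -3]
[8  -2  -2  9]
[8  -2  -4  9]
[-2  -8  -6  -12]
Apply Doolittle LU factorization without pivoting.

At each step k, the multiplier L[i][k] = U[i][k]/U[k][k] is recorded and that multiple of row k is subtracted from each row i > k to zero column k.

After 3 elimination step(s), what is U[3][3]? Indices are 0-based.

Step 1: pivot at (0,0) is -2.
  row1 ← row1 − (-4)·row0  ⇒  L[1][0]=-4, U row1=(0, -2, -2, -3)
  row2 ← row2 − (-4)·row0  ⇒  L[2][0]=-4, U row2=(0, -2, -4, -3)
  row3 ← row3 − (1)·row0  ⇒  L[3][0]=1, U row3=(0, -8, -6, -9)
Step 2: pivot at (1,1) is -2.
  row2 ← row2 − (1)·row1  ⇒  L[2][1]=1, U row2=(0, 0, -2, 0)
  row3 ← row3 − (4)·row1  ⇒  L[3][1]=4, U row3=(0, 0, 2, 3)
Step 3: pivot at (2,2) is -2.
  row3 ← row3 − (-1)·row2  ⇒  L[3][2]=-1, U row3=(0, 0, 0, 3)

U[3][3] = 3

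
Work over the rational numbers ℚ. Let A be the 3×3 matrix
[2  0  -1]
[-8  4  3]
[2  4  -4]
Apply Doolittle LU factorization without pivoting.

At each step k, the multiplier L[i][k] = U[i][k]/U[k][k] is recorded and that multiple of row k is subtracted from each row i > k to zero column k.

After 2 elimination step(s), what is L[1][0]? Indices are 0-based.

L[1][0] = -4

k=0: U[0][0]=2
  eliminate (1,0): mult=-4, new row 1: (0, 4, -1); set L[1][0]=-4
  eliminate (2,0): mult=1, new row 2: (0, 4, -3); set L[2][0]=1
k=1: U[1][1]=4
  eliminate (2,1): mult=1, new row 2: (0, 0, -2); set L[2][1]=1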